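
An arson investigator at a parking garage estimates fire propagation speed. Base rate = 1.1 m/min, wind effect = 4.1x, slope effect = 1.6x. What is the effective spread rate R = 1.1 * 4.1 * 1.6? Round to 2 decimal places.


Fire spread rate calculation:
R = R0 * wind_factor * slope_factor
= 1.1 * 4.1 * 1.6
= 4.51 * 1.6
= 7.22 m/min

7.22


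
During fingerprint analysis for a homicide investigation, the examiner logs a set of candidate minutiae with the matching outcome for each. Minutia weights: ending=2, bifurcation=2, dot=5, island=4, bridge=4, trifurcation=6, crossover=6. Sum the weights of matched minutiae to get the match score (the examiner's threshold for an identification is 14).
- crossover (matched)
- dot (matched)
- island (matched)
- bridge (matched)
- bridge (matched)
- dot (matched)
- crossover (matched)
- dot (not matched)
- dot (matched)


Weighted minutiae match score:
  crossover: matched, +6 (running total 6)
  dot: matched, +5 (running total 11)
  island: matched, +4 (running total 15)
  bridge: matched, +4 (running total 19)
  bridge: matched, +4 (running total 23)
  dot: matched, +5 (running total 28)
  crossover: matched, +6 (running total 34)
  dot: not matched, +0
  dot: matched, +5 (running total 39)
Total score = 39
Threshold = 14; verdict = identification

39


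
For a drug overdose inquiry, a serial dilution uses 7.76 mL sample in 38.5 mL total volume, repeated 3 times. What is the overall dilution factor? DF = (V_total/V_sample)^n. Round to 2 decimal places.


Dilution factor calculation:
Single dilution = V_total / V_sample = 38.5 / 7.76 ≈ 4.96134
Number of dilutions = 3
Total DF = (38.5 / 7.76)^3 (full precision, rounded at the end) = 122.12

122.12


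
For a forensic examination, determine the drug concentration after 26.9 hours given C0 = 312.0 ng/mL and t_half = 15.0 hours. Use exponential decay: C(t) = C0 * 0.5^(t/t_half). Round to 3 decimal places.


Drug concentration decay:
Number of half-lives = t / t_half = 26.9 / 15.0 = 1.793333
Decay factor = 0.5^1.793333 = 0.28850475
C(t) = 312.0 * 0.28850475 = 90.013 ng/mL

90.013


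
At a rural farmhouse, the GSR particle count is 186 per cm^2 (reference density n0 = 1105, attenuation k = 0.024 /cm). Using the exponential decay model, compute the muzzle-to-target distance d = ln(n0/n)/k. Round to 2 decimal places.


GSR distance calculation:
n0/n = 1105 / 186 = 5.94086
ln(n0/n) = 1.781854
d = 1.781854 / 0.024 = 74.24 cm

74.24


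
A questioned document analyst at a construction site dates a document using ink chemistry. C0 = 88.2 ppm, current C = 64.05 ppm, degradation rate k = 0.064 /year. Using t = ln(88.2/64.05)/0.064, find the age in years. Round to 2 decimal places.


Document age estimation:
C0/C = 88.2 / 64.05 = 1.377049
ln(C0/C) = 0.319943
t = 0.319943 / 0.064 = 5.00 years

5.00


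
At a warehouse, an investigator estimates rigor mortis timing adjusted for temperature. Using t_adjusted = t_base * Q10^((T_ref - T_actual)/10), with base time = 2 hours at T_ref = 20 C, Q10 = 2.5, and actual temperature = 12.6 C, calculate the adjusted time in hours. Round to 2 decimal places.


Rigor mortis time adjustment:
Exponent = (T_ref - T_actual) / 10 = (20 - 12.6) / 10 = 0.74
Q10 factor = 2.5^0.74 = 1.97004
t_adjusted = 2 * 1.97004 = 3.94 hours

3.94


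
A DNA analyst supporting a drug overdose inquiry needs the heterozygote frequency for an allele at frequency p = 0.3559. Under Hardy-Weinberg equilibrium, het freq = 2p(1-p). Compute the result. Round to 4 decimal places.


Hardy-Weinberg heterozygote frequency:
q = 1 - p = 1 - 0.3559 = 0.6441
2pq = 2 * 0.3559 * 0.6441 = 0.4585

0.4585


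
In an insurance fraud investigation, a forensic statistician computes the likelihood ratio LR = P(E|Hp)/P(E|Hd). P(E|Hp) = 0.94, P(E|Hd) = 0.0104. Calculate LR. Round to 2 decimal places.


Likelihood ratio calculation:
LR = P(E|Hp) / P(E|Hd)
LR = 0.94 / 0.0104
LR = 90.38

90.38


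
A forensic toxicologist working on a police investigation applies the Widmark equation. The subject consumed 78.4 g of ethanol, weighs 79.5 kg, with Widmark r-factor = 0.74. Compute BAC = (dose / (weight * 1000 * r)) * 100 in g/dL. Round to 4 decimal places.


Applying the Widmark formula:
BAC = (dose_g / (body_wt * 1000 * r)) * 100
Denominator = 79.5 * 1000 * 0.74 = 58830
BAC = (78.4 / 58830) * 100
BAC = 0.1333 g/dL

0.1333


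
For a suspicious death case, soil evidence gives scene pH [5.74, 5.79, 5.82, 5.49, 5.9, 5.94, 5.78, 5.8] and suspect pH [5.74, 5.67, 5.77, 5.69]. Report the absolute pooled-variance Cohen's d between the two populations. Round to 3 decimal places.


Pooled-variance Cohen's d for soil pH comparison:
Scene mean = 46.26 / 8 = 5.7825
Suspect mean = 22.87 / 4 = 5.7175
Scene sample variance s_s^2 = 0.01825
Suspect sample variance s_c^2 = 0.002092
Pooled variance = ((n_s-1)*s_s^2 + (n_c-1)*s_c^2) / (n_s + n_c - 2) = 0.013403
Pooled SD = sqrt(0.013403) = 0.115771
Mean difference = 0.065
|d| = |0.065| / 0.115771 = 0.561

0.561


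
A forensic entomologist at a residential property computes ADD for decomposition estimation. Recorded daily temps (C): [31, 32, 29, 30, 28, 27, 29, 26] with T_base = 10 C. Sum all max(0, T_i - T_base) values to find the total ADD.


Computing ADD day by day:
Day 1: max(0, 31 - 10) = 21
Day 2: max(0, 32 - 10) = 22
Day 3: max(0, 29 - 10) = 19
Day 4: max(0, 30 - 10) = 20
Day 5: max(0, 28 - 10) = 18
Day 6: max(0, 27 - 10) = 17
Day 7: max(0, 29 - 10) = 19
Day 8: max(0, 26 - 10) = 16
Total ADD = 152

152


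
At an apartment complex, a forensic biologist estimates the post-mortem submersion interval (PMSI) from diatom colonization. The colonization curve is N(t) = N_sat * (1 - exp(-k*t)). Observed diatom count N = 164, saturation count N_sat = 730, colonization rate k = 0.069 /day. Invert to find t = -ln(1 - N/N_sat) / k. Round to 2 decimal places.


PMSI from diatom colonization curve:
N / N_sat = 164 / 730 = 0.224658
1 - N/N_sat = 0.775342
ln(1 - N/N_sat) = -0.254451
t = -ln(1 - N/N_sat) / k = -(-0.254451) / 0.069 = 3.69 days

3.69


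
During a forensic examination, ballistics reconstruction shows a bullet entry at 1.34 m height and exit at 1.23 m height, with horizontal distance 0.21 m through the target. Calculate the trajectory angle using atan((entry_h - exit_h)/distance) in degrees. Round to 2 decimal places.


Bullet trajectory angle:
Height difference = 1.34 - 1.23 = 0.11 m
angle = atan(0.11 / 0.21)
angle = atan(0.52381)
angle = 27.65 degrees

27.65


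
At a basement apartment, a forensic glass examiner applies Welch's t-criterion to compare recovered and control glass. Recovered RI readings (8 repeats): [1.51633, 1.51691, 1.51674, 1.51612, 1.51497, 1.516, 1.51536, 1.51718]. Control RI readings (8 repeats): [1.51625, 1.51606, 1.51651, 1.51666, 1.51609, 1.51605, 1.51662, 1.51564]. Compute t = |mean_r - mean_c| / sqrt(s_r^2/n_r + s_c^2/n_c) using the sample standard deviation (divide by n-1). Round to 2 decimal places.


Welch's t-criterion for glass RI comparison:
Recovered mean = sum / n_r = 12.12961 / 8 = 1.5162012
Control mean = sum / n_c = 12.12988 / 8 = 1.516235
Recovered sample variance s_r^2 = 5.76841e-07
Control sample variance s_c^2 = 1.20657e-07
Welch SE (unpooled) = sqrt(s_r^2/n_r + s_c^2/n_c) = sqrt(7.21051e-08 + 1.50821e-08) = sqrt(8.71872e-08) = 0.000295275
|mean_r - mean_c| = 3.375e-05
t = 3.375e-05 / 0.000295275 = 0.11

0.11


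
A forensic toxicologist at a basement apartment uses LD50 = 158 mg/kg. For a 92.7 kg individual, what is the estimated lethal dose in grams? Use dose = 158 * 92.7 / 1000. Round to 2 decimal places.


Lethal dose calculation:
Lethal dose = LD50 * body_weight / 1000
= 158 * 92.7 / 1000
= 14646.6 / 1000
= 14.65 g

14.65


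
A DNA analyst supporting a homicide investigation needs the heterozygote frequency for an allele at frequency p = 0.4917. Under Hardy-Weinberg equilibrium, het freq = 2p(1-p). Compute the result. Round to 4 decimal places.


Hardy-Weinberg heterozygote frequency:
q = 1 - p = 1 - 0.4917 = 0.5083
2pq = 2 * 0.4917 * 0.5083 = 0.4999

0.4999


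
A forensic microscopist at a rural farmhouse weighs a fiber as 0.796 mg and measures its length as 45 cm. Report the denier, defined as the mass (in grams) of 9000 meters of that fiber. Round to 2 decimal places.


Denier calculation:
Mass in grams = 0.796 mg / 1000 = 0.000796 g
Length in meters = 45 cm / 100 = 0.45 m
Linear density = mass / length = 0.000796 / 0.45 = 0.00176889 g/m
Denier = (g/m) * 9000 = 0.00176889 * 9000 = 15.92

15.92


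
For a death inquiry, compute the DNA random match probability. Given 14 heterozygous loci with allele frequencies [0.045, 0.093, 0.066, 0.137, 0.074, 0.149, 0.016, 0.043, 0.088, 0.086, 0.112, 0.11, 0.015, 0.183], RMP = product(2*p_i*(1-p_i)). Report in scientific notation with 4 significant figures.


Computing RMP for 14 loci:
Locus 1: 2 * 0.045 * 0.955 = 0.08595
Locus 2: 2 * 0.093 * 0.907 = 0.168702
Locus 3: 2 * 0.066 * 0.934 = 0.123288
Locus 4: 2 * 0.137 * 0.863 = 0.236462
Locus 5: 2 * 0.074 * 0.926 = 0.137048
Locus 6: 2 * 0.149 * 0.851 = 0.253598
Locus 7: 2 * 0.016 * 0.984 = 0.031488
Locus 8: 2 * 0.043 * 0.957 = 0.082302
Locus 9: 2 * 0.088 * 0.912 = 0.160512
Locus 10: 2 * 0.086 * 0.914 = 0.157208
Locus 11: 2 * 0.112 * 0.888 = 0.198912
Locus 12: 2 * 0.11 * 0.89 = 0.1958
Locus 13: 2 * 0.015 * 0.985 = 0.02955
Locus 14: 2 * 0.183 * 0.817 = 0.299022
RMP = 3.306e-13

3.306e-13


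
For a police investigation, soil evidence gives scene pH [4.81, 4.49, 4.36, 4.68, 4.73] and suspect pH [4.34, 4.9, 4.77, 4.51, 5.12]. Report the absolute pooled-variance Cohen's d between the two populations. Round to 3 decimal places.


Pooled-variance Cohen's d for soil pH comparison:
Scene mean = 23.07 / 5 = 4.614
Suspect mean = 23.64 / 5 = 4.728
Scene sample variance s_s^2 = 0.03403
Suspect sample variance s_c^2 = 0.09577
Pooled variance = ((n_s-1)*s_s^2 + (n_c-1)*s_c^2) / (n_s + n_c - 2) = 0.0649
Pooled SD = sqrt(0.0649) = 0.254755
Mean difference = -0.114
|d| = |-0.114| / 0.254755 = 0.447

0.447


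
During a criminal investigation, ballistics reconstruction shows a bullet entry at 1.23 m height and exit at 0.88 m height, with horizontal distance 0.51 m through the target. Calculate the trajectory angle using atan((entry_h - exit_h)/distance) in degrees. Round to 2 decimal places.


Bullet trajectory angle:
Height difference = 1.23 - 0.88 = 0.35 m
angle = atan(0.35 / 0.51)
angle = atan(0.686275)
angle = 34.46 degrees

34.46


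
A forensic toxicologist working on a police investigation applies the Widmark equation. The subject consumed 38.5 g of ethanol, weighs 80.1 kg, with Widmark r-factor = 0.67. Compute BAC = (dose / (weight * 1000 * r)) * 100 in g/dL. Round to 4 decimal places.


Applying the Widmark formula:
BAC = (dose_g / (body_wt * 1000 * r)) * 100
Denominator = 80.1 * 1000 * 0.67 = 53667
BAC = (38.5 / 53667) * 100
BAC = 0.0717 g/dL

0.0717


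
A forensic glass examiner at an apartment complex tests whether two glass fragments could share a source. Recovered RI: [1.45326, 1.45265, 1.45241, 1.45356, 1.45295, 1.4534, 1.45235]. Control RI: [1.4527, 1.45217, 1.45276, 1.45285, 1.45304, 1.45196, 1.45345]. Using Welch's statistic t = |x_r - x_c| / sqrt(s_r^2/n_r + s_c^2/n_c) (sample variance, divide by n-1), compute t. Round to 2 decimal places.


Welch's t-criterion for glass RI comparison:
Recovered mean = sum / n_r = 10.17058 / 7 = 1.45294
Control mean = sum / n_c = 10.16893 / 7 = 1.4527043
Recovered sample variance s_r^2 = 2.35267e-07
Control sample variance s_c^2 = 2.55429e-07
Welch SE (unpooled) = sqrt(s_r^2/n_r + s_c^2/n_c) = sqrt(3.36095e-08 + 3.64898e-08) = sqrt(7.00993e-08) = 0.000264763
|mean_r - mean_c| = 0.000235714
t = 0.000235714 / 0.000264763 = 0.89

0.89


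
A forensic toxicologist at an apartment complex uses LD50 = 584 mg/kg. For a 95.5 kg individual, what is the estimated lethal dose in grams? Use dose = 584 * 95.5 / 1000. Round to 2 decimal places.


Lethal dose calculation:
Lethal dose = LD50 * body_weight / 1000
= 584 * 95.5 / 1000
= 55772 / 1000
= 55.77 g

55.77


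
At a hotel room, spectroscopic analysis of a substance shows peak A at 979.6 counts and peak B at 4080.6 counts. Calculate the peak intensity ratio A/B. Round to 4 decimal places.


Spectral peak ratio:
Peak A = 979.6 counts
Peak B = 4080.6 counts
Ratio = 979.6 / 4080.6 = 0.2401

0.2401


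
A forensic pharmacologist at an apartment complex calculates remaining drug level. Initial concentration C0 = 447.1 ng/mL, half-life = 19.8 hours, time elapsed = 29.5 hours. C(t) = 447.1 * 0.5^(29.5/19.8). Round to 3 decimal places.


Drug concentration decay:
Number of half-lives = t / t_half = 29.5 / 19.8 = 1.489899
Decay factor = 0.5^1.489899 = 0.35603747
C(t) = 447.1 * 0.35603747 = 159.184 ng/mL

159.184


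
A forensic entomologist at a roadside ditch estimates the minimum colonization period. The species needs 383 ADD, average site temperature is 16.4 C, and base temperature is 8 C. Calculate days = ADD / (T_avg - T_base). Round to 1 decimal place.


Insect development time:
Effective temperature = avg_temp - T_base = 16.4 - 8 = 8.4 C
Days = ADD / effective_temp = 383 / 8.4 = 45.6 days

45.6


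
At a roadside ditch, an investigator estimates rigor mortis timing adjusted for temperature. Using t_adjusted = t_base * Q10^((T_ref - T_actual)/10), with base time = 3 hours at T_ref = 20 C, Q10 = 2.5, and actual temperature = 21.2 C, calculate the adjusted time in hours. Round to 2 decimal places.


Rigor mortis time adjustment:
Exponent = (T_ref - T_actual) / 10 = (20 - 21.2) / 10 = -0.12
Q10 factor = 2.5^-0.12 = 0.89587
t_adjusted = 3 * 0.89587 = 2.69 hours

2.69


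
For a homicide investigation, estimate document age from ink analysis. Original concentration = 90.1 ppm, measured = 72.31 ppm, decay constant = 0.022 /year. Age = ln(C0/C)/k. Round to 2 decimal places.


Document age estimation:
C0/C = 90.1 / 72.31 = 1.246024
ln(C0/C) = 0.219958
t = 0.219958 / 0.022 = 10.00 years

10.00


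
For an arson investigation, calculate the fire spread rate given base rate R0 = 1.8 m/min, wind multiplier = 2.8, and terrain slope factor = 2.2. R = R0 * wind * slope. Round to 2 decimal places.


Fire spread rate calculation:
R = R0 * wind_factor * slope_factor
= 1.8 * 2.8 * 2.2
= 5.04 * 2.2
= 11.09 m/min

11.09


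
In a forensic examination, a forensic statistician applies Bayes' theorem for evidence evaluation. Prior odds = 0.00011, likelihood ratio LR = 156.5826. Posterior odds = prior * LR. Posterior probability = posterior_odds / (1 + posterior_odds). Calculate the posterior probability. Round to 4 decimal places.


Bayesian evidence evaluation:
Posterior odds = prior_odds * LR = 0.00011 * 156.5826 = 0.01722409
Posterior probability = posterior_odds / (1 + posterior_odds)
= 0.01722409 / (1 + 0.01722409)
= 0.01722409 / 1.01722409
= 0.0169

0.0169


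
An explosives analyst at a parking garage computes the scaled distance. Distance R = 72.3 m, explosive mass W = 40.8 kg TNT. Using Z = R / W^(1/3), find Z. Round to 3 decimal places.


Scaled distance calculation:
W^(1/3) = 40.8^(1/3) = 3.442601
Z = R / W^(1/3) = 72.3 / 3.442601
Z = 21.002 m/kg^(1/3)

21.002


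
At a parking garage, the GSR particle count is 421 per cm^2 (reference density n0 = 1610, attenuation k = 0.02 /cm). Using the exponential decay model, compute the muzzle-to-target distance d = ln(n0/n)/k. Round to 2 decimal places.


GSR distance calculation:
n0/n = 1610 / 421 = 3.824228
ln(n0/n) = 1.341357
d = 1.341357 / 0.02 = 67.07 cm

67.07


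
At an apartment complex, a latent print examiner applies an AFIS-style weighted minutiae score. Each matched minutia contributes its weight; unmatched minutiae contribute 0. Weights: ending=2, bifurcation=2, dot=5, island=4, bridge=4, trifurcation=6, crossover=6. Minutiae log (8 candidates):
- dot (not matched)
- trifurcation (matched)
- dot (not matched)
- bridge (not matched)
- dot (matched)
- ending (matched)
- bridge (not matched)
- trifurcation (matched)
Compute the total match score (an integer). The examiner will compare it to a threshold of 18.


Weighted minutiae match score:
  dot: not matched, +0
  trifurcation: matched, +6 (running total 6)
  dot: not matched, +0
  bridge: not matched, +0
  dot: matched, +5 (running total 11)
  ending: matched, +2 (running total 13)
  bridge: not matched, +0
  trifurcation: matched, +6 (running total 19)
Total score = 19
Threshold = 18; verdict = identification

19


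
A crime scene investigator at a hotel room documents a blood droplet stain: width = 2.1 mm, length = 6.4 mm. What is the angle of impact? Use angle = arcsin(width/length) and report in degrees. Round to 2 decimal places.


Blood spatter impact angle calculation:
width / length = 2.1 / 6.4 = 0.328125
angle = arcsin(0.328125)
angle = 19.16 degrees

19.16


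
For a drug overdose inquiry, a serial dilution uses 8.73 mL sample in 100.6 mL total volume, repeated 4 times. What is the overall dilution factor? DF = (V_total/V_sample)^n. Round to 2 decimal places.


Dilution factor calculation:
Single dilution = V_total / V_sample = 100.6 / 8.73 ≈ 11.523482
Number of dilutions = 4
Total DF = (100.6 / 8.73)^4 (full precision, rounded at the end) = 17633.35

17633.35


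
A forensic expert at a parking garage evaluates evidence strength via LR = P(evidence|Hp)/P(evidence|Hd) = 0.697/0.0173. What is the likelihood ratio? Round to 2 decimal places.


Likelihood ratio calculation:
LR = P(E|Hp) / P(E|Hd)
LR = 0.697 / 0.0173
LR = 40.29

40.29


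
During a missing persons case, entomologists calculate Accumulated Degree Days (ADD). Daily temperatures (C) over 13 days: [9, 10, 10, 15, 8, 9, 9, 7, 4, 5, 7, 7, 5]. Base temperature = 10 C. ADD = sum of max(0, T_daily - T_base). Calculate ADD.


Computing ADD day by day:
Day 1: max(0, 9 - 10) = 0
Day 2: max(0, 10 - 10) = 0
Day 3: max(0, 10 - 10) = 0
Day 4: max(0, 15 - 10) = 5
Day 5: max(0, 8 - 10) = 0
Day 6: max(0, 9 - 10) = 0
Day 7: max(0, 9 - 10) = 0
Day 8: max(0, 7 - 10) = 0
Day 9: max(0, 4 - 10) = 0
Day 10: max(0, 5 - 10) = 0
Day 11: max(0, 7 - 10) = 0
Day 12: max(0, 7 - 10) = 0
Day 13: max(0, 5 - 10) = 0
Total ADD = 5

5


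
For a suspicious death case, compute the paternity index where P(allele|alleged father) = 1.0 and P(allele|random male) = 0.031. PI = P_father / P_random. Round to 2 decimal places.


Paternity Index calculation:
PI = P(allele|father) / P(allele|random)
PI = 1.0 / 0.031
PI = 32.26

32.26


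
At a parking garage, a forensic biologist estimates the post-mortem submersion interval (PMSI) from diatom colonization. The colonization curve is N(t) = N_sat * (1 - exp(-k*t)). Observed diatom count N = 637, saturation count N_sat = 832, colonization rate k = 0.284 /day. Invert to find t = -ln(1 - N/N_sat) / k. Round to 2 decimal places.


PMSI from diatom colonization curve:
N / N_sat = 637 / 832 = 0.765625
1 - N/N_sat = 0.234375
ln(1 - N/N_sat) = -1.450833
t = -ln(1 - N/N_sat) / k = -(-1.450833) / 0.284 = 5.11 days

5.11


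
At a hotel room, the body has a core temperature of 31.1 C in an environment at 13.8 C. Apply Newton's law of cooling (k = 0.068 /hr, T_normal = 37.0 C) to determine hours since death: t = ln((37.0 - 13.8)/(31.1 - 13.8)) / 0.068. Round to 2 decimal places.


Using Newton's law of cooling:
t = ln((T_normal - T_ambient) / (T_body - T_ambient)) / k
T_normal - T_ambient = 23.2
T_body - T_ambient = 17.3
Ratio = 1.34104
ln(ratio) = 0.293445
t = 0.293445 / 0.068 = 4.32 hours

4.32


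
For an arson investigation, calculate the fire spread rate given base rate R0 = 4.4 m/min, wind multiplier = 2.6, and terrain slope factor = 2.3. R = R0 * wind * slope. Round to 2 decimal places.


Fire spread rate calculation:
R = R0 * wind_factor * slope_factor
= 4.4 * 2.6 * 2.3
= 11.44 * 2.3
= 26.31 m/min

26.31


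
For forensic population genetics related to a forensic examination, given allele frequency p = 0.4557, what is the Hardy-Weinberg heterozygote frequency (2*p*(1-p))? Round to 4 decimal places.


Hardy-Weinberg heterozygote frequency:
q = 1 - p = 1 - 0.4557 = 0.5443
2pq = 2 * 0.4557 * 0.5443 = 0.4961

0.4961


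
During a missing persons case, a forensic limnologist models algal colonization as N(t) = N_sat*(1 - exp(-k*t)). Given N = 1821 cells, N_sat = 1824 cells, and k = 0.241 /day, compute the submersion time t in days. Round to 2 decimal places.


PMSI from diatom colonization curve:
N / N_sat = 1821 / 1824 = 0.998355
1 - N/N_sat = 0.001645
ln(1 - N/N_sat) = -6.410015
t = -ln(1 - N/N_sat) / k = -(-6.410015) / 0.241 = 26.60 days

26.60


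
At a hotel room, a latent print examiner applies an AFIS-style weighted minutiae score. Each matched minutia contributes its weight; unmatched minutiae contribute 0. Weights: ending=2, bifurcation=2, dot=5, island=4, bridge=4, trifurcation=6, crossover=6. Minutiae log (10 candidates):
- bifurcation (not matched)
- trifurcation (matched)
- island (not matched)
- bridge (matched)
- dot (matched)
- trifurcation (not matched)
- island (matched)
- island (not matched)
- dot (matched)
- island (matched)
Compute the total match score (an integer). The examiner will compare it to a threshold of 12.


Weighted minutiae match score:
  bifurcation: not matched, +0
  trifurcation: matched, +6 (running total 6)
  island: not matched, +0
  bridge: matched, +4 (running total 10)
  dot: matched, +5 (running total 15)
  trifurcation: not matched, +0
  island: matched, +4 (running total 19)
  island: not matched, +0
  dot: matched, +5 (running total 24)
  island: matched, +4 (running total 28)
Total score = 28
Threshold = 12; verdict = identification

28


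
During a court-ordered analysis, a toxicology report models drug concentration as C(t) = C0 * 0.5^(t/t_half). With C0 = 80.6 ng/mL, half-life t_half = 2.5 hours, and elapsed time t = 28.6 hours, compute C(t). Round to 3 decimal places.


Drug concentration decay:
Number of half-lives = t / t_half = 28.6 / 2.5 = 11.44
Decay factor = 0.5^11.44 = 0.00035993
C(t) = 80.6 * 0.00035993 = 0.029 ng/mL

0.029


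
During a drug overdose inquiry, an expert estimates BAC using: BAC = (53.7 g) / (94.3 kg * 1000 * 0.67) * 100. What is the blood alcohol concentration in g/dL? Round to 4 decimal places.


Applying the Widmark formula:
BAC = (dose_g / (body_wt * 1000 * r)) * 100
Denominator = 94.3 * 1000 * 0.67 = 63181
BAC = (53.7 / 63181) * 100
BAC = 0.0850 g/dL

0.0850


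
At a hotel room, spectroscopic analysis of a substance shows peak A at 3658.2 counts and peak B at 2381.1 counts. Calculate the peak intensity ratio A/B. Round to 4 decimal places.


Spectral peak ratio:
Peak A = 3658.2 counts
Peak B = 2381.1 counts
Ratio = 3658.2 / 2381.1 = 1.5363

1.5363


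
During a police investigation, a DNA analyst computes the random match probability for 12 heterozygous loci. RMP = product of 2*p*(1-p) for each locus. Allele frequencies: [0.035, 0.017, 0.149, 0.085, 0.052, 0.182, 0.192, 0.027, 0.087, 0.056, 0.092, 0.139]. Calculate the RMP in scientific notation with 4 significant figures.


Computing RMP for 12 loci:
Locus 1: 2 * 0.035 * 0.965 = 0.06755
Locus 2: 2 * 0.017 * 0.983 = 0.033422
Locus 3: 2 * 0.149 * 0.851 = 0.253598
Locus 4: 2 * 0.085 * 0.915 = 0.15555
Locus 5: 2 * 0.052 * 0.948 = 0.098592
Locus 6: 2 * 0.182 * 0.818 = 0.297752
Locus 7: 2 * 0.192 * 0.808 = 0.310272
Locus 8: 2 * 0.027 * 0.973 = 0.052542
Locus 9: 2 * 0.087 * 0.913 = 0.158862
Locus 10: 2 * 0.056 * 0.944 = 0.105728
Locus 11: 2 * 0.092 * 0.908 = 0.167072
Locus 12: 2 * 0.139 * 0.861 = 0.239358
RMP = 2.863e-11

2.863e-11


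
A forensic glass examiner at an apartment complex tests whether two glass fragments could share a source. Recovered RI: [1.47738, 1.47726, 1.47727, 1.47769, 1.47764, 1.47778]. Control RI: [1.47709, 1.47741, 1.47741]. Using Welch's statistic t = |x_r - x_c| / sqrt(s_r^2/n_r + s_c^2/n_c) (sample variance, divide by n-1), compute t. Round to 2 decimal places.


Welch's t-criterion for glass RI comparison:
Recovered mean = sum / n_r = 8.86502 / 6 = 1.4775033
Control mean = sum / n_c = 4.43191 / 3 = 1.4773033
Recovered sample variance s_r^2 = 5.17867e-08
Control sample variance s_c^2 = 3.41333e-08
Welch SE (unpooled) = sqrt(s_r^2/n_r + s_c^2/n_c) = sqrt(8.63111e-09 + 1.13778e-08) = sqrt(2.00089e-08) = 0.000141453
|mean_r - mean_c| = 0.0002
t = 0.0002 / 0.000141453 = 1.41

1.41


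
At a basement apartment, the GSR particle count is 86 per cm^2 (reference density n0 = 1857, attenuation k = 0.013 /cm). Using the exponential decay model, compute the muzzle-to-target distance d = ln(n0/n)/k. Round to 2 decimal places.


GSR distance calculation:
n0/n = 1857 / 86 = 21.593023
ln(n0/n) = 3.07237
d = 3.07237 / 0.013 = 236.34 cm

236.34


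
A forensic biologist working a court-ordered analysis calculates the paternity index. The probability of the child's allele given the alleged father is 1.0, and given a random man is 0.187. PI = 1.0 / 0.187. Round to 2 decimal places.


Paternity Index calculation:
PI = P(allele|father) / P(allele|random)
PI = 1.0 / 0.187
PI = 5.35

5.35


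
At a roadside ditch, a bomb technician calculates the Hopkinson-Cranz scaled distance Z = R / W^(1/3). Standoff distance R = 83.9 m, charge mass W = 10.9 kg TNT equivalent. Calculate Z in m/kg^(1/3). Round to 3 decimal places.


Scaled distance calculation:
W^(1/3) = 10.9^(1/3) = 2.21722
Z = R / W^(1/3) = 83.9 / 2.21722
Z = 37.840 m/kg^(1/3)

37.840


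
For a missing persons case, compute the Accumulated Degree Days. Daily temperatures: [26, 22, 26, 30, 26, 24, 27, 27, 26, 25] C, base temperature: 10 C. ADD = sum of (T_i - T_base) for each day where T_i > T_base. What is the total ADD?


Computing ADD day by day:
Day 1: max(0, 26 - 10) = 16
Day 2: max(0, 22 - 10) = 12
Day 3: max(0, 26 - 10) = 16
Day 4: max(0, 30 - 10) = 20
Day 5: max(0, 26 - 10) = 16
Day 6: max(0, 24 - 10) = 14
Day 7: max(0, 27 - 10) = 17
Day 8: max(0, 27 - 10) = 17
Day 9: max(0, 26 - 10) = 16
Day 10: max(0, 25 - 10) = 15
Total ADD = 159

159


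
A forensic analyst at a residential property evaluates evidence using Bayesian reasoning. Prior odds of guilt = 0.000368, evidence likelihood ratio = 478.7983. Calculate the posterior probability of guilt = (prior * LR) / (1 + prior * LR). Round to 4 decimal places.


Bayesian evidence evaluation:
Posterior odds = prior_odds * LR = 0.000368 * 478.7983 = 0.1761978
Posterior probability = posterior_odds / (1 + posterior_odds)
= 0.1761978 / (1 + 0.1761978)
= 0.1761978 / 1.1761978
= 0.1498

0.1498


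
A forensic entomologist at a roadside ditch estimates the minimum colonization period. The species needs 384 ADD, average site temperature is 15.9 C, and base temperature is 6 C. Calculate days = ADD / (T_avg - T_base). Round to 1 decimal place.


Insect development time:
Effective temperature = avg_temp - T_base = 15.9 - 6 = 9.9 C
Days = ADD / effective_temp = 384 / 9.9 = 38.8 days

38.8


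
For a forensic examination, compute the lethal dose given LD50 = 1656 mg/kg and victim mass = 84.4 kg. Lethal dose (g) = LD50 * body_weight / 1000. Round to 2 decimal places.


Lethal dose calculation:
Lethal dose = LD50 * body_weight / 1000
= 1656 * 84.4 / 1000
= 139766.4 / 1000
= 139.77 g

139.77


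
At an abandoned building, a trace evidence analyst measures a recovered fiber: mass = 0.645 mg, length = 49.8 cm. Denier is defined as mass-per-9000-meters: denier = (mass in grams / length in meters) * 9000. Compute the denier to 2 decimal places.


Denier calculation:
Mass in grams = 0.645 mg / 1000 = 0.000645 g
Length in meters = 49.8 cm / 100 = 0.498 m
Linear density = mass / length = 0.000645 / 0.498 = 0.00129518 g/m
Denier = (g/m) * 9000 = 0.00129518 * 9000 = 11.66

11.66


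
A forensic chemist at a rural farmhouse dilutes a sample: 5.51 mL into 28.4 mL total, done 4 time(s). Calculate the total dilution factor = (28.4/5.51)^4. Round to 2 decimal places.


Dilution factor calculation:
Single dilution = V_total / V_sample = 28.4 / 5.51 ≈ 5.154265
Number of dilutions = 4
Total DF = (28.4 / 5.51)^4 (full precision, rounded at the end) = 705.78

705.78


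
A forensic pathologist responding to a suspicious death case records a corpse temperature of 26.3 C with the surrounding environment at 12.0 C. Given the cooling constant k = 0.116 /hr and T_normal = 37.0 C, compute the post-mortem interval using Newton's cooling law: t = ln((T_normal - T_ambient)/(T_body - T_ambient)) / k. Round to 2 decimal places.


Using Newton's law of cooling:
t = ln((T_normal - T_ambient) / (T_body - T_ambient)) / k
T_normal - T_ambient = 25.0
T_body - T_ambient = 14.3
Ratio = 1.748252
ln(ratio) = 0.558616
t = 0.558616 / 0.116 = 4.82 hours

4.82


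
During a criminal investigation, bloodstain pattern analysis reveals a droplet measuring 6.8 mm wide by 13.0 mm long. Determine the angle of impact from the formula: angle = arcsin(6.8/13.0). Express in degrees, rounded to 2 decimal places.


Blood spatter impact angle calculation:
width / length = 6.8 / 13.0 = 0.523077
angle = arcsin(0.523077)
angle = 31.54 degrees

31.54


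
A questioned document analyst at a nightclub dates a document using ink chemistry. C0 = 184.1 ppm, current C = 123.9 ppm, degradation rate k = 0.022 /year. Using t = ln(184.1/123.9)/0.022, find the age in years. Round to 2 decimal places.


Document age estimation:
C0/C = 184.1 / 123.9 = 1.485876
ln(C0/C) = 0.396004
t = 0.396004 / 0.022 = 18.00 years

18.00


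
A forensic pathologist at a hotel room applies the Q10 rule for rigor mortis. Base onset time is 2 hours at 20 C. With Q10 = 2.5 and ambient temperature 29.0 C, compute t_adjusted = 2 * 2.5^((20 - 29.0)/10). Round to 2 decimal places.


Rigor mortis time adjustment:
Exponent = (T_ref - T_actual) / 10 = (20 - 29.0) / 10 = -0.9
Q10 factor = 2.5^-0.9 = 0.43838
t_adjusted = 2 * 0.43838 = 0.88 hours

0.88


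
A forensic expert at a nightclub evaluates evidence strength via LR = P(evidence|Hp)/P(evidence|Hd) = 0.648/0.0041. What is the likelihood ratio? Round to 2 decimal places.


Likelihood ratio calculation:
LR = P(E|Hp) / P(E|Hd)
LR = 0.648 / 0.0041
LR = 158.05

158.05


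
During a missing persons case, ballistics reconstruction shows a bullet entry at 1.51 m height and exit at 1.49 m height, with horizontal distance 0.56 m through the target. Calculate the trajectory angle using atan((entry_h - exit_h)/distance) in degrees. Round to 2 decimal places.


Bullet trajectory angle:
Height difference = 1.51 - 1.49 = 0.02 m
angle = atan(0.02 / 0.56)
angle = atan(0.035714)
angle = 2.05 degrees

2.05


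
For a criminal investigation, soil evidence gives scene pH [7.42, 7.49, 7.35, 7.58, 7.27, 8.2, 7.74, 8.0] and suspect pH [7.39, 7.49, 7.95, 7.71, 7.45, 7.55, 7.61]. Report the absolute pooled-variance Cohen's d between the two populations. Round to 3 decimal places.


Pooled-variance Cohen's d for soil pH comparison:
Scene mean = 61.05 / 8 = 7.63125
Suspect mean = 53.15 / 7 = 7.592857
Scene sample variance s_s^2 = 0.10687
Suspect sample variance s_c^2 = 0.035924
Pooled variance = ((n_s-1)*s_s^2 + (n_c-1)*s_c^2) / (n_s + n_c - 2) = 0.074125
Pooled SD = sqrt(0.074125) = 0.272259
Mean difference = 0.038393
|d| = |0.038393| / 0.272259 = 0.141

0.141


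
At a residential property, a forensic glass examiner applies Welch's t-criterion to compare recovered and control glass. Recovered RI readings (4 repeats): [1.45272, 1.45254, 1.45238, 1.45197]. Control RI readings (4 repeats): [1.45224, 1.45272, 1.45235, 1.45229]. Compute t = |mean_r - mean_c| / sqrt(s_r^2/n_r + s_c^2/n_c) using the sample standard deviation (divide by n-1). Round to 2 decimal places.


Welch's t-criterion for glass RI comparison:
Recovered mean = sum / n_r = 5.80961 / 4 = 1.4524025
Control mean = sum / n_c = 5.8096 / 4 = 1.4524
Recovered sample variance s_r^2 = 1.02425e-07
Control sample variance s_c^2 = 4.75333e-08
Welch SE (unpooled) = sqrt(s_r^2/n_r + s_c^2/n_c) = sqrt(2.56063e-08 + 1.18833e-08) = sqrt(3.74896e-08) = 0.000193622
|mean_r - mean_c| = 2.5e-06
t = 2.5e-06 / 0.000193622 = 0.01

0.01


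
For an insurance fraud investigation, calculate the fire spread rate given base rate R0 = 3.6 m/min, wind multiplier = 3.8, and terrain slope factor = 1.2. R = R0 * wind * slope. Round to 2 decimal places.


Fire spread rate calculation:
R = R0 * wind_factor * slope_factor
= 3.6 * 3.8 * 1.2
= 13.68 * 1.2
= 16.42 m/min

16.42


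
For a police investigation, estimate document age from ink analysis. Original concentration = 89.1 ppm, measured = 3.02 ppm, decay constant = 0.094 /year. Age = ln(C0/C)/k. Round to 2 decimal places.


Document age estimation:
C0/C = 89.1 / 3.02 = 29.503311
ln(C0/C) = 3.384502
t = 3.384502 / 0.094 = 36.01 years

36.01


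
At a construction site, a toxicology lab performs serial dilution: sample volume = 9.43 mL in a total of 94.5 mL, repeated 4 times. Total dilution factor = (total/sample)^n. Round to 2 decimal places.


Dilution factor calculation:
Single dilution = V_total / V_sample = 94.5 / 9.43 ≈ 10.021209
Number of dilutions = 4
Total DF = (94.5 / 9.43)^4 (full precision, rounded at the end) = 10085.11

10085.11


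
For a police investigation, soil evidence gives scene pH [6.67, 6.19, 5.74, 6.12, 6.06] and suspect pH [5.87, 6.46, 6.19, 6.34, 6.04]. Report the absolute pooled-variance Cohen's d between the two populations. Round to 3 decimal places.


Pooled-variance Cohen's d for soil pH comparison:
Scene mean = 30.78 / 5 = 6.156
Suspect mean = 30.9 / 5 = 6.18
Scene sample variance s_s^2 = 0.11223
Suspect sample variance s_c^2 = 0.05495
Pooled variance = ((n_s-1)*s_s^2 + (n_c-1)*s_c^2) / (n_s + n_c - 2) = 0.08359
Pooled SD = sqrt(0.08359) = 0.289119
Mean difference = -0.024
|d| = |-0.024| / 0.289119 = 0.083

0.083


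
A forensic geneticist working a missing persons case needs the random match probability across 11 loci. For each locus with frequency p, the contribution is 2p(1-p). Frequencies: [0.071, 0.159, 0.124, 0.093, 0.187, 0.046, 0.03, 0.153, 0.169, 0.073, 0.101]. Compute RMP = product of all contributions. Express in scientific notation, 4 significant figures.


Computing RMP for 11 loci:
Locus 1: 2 * 0.071 * 0.929 = 0.131918
Locus 2: 2 * 0.159 * 0.841 = 0.267438
Locus 3: 2 * 0.124 * 0.876 = 0.217248
Locus 4: 2 * 0.093 * 0.907 = 0.168702
Locus 5: 2 * 0.187 * 0.813 = 0.304062
Locus 6: 2 * 0.046 * 0.954 = 0.087768
Locus 7: 2 * 0.03 * 0.97 = 0.0582
Locus 8: 2 * 0.153 * 0.847 = 0.259182
Locus 9: 2 * 0.169 * 0.831 = 0.280878
Locus 10: 2 * 0.073 * 0.927 = 0.135342
Locus 11: 2 * 0.101 * 0.899 = 0.181598
RMP = 3.593e-09

3.593e-09


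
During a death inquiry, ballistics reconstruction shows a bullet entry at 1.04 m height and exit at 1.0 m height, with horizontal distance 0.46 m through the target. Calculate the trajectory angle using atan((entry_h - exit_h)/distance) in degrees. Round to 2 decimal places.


Bullet trajectory angle:
Height difference = 1.04 - 1.0 = 0.04 m
angle = atan(0.04 / 0.46)
angle = atan(0.086957)
angle = 4.97 degrees

4.97


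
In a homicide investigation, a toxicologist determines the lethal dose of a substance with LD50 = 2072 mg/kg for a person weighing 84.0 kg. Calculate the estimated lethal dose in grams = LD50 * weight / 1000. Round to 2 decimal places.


Lethal dose calculation:
Lethal dose = LD50 * body_weight / 1000
= 2072 * 84.0 / 1000
= 174048 / 1000
= 174.05 g

174.05


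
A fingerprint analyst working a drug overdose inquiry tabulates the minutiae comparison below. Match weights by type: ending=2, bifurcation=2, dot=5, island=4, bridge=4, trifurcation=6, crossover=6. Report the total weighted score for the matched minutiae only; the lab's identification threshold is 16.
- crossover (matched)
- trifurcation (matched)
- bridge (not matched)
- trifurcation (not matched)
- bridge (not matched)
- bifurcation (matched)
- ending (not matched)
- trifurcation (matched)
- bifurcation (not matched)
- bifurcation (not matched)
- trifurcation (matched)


Weighted minutiae match score:
  crossover: matched, +6 (running total 6)
  trifurcation: matched, +6 (running total 12)
  bridge: not matched, +0
  trifurcation: not matched, +0
  bridge: not matched, +0
  bifurcation: matched, +2 (running total 14)
  ending: not matched, +0
  trifurcation: matched, +6 (running total 20)
  bifurcation: not matched, +0
  bifurcation: not matched, +0
  trifurcation: matched, +6 (running total 26)
Total score = 26
Threshold = 16; verdict = identification

26


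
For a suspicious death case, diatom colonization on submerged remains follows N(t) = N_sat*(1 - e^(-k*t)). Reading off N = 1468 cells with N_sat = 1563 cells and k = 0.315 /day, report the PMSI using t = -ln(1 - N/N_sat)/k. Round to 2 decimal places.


PMSI from diatom colonization curve:
N / N_sat = 1468 / 1563 = 0.939219
1 - N/N_sat = 0.060781
ln(1 - N/N_sat) = -2.800478
t = -ln(1 - N/N_sat) / k = -(-2.800478) / 0.315 = 8.89 days

8.89


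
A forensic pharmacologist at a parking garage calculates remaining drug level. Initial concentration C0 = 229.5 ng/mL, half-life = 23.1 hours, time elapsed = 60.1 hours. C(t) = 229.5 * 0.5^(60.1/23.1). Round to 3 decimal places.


Drug concentration decay:
Number of half-lives = t / t_half = 60.1 / 23.1 = 2.601732
Decay factor = 0.5^2.601732 = 0.16474059
C(t) = 229.5 * 0.16474059 = 37.808 ng/mL

37.808


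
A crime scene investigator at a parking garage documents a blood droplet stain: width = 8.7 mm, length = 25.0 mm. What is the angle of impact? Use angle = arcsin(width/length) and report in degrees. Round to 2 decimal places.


Blood spatter impact angle calculation:
width / length = 8.7 / 25.0 = 0.348
angle = arcsin(0.348)
angle = 20.37 degrees

20.37


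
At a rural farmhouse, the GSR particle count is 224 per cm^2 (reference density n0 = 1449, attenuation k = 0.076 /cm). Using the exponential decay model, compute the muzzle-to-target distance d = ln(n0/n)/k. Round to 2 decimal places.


GSR distance calculation:
n0/n = 1449 / 224 = 6.46875
ln(n0/n) = 1.866983
d = 1.866983 / 0.076 = 24.57 cm

24.57


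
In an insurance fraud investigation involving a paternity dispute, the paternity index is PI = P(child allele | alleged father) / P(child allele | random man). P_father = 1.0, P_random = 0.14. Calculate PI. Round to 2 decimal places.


Paternity Index calculation:
PI = P(allele|father) / P(allele|random)
PI = 1.0 / 0.14
PI = 7.14

7.14


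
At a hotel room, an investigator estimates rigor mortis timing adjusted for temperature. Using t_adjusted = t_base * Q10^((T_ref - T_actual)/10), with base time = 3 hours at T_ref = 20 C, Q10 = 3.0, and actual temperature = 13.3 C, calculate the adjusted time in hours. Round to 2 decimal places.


Rigor mortis time adjustment:
Exponent = (T_ref - T_actual) / 10 = (20 - 13.3) / 10 = 0.67
Q10 factor = 3.0^0.67 = 2.08772
t_adjusted = 3 * 2.08772 = 6.26 hours

6.26


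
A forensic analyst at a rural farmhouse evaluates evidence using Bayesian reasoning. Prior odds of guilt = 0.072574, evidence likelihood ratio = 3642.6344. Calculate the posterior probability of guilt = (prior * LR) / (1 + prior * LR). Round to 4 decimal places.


Bayesian evidence evaluation:
Posterior odds = prior_odds * LR = 0.072574 * 3642.6344 = 264.3605
Posterior probability = posterior_odds / (1 + posterior_odds)
= 264.3605 / (1 + 264.3605)
= 264.3605 / 265.3605
= 0.9962

0.9962


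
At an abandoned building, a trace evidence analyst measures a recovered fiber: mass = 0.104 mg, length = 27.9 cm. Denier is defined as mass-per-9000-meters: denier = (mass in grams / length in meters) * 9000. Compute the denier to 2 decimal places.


Denier calculation:
Mass in grams = 0.104 mg / 1000 = 0.000104 g
Length in meters = 27.9 cm / 100 = 0.279 m
Linear density = mass / length = 0.000104 / 0.279 = 0.00037276 g/m
Denier = (g/m) * 9000 = 0.00037276 * 9000 = 3.35

3.35


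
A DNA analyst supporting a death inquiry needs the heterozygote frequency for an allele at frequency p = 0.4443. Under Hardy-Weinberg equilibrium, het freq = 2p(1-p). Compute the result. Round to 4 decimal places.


Hardy-Weinberg heterozygote frequency:
q = 1 - p = 1 - 0.4443 = 0.5557
2pq = 2 * 0.4443 * 0.5557 = 0.4938

0.4938
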